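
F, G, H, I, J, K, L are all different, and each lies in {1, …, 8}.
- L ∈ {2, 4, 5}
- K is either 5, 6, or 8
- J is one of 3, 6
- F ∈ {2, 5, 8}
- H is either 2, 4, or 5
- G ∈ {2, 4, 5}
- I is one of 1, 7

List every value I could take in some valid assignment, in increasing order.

G, H, L between them cover only {2, 4, 5} — a naked triple. Remove those values from F, K.
F has just one choice, so F = 8. Eliminate 8 elsewhere: K.
K must be 6 (only option left). Remove 6 from J.
J's domain is down to {3}, so J = 3.
No further eliminations apply; I can still be any of 1, 7.

1, 7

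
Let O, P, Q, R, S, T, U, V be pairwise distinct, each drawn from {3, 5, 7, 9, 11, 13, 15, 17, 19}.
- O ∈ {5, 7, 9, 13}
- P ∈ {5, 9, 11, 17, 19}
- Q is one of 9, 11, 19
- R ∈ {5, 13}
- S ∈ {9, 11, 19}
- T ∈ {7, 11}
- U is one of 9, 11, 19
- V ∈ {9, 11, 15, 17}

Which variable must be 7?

The 8 variables draw from only 8 values {5, 7, 9, 11, 13, 15, 17, 19}, so each is used; only V can be 15, hence V = 15.
The 7 still-open variables together cover exactly {5, 7, 9, 11, 13, 17, 19} — 7 values for 7 variables — and 17 appears only in P's list, so P = 17.
The 3 variables Q, S, U are confined to {9, 11, 19}, which locks those values in; drop them from O, T.
So 7 goes to T.

T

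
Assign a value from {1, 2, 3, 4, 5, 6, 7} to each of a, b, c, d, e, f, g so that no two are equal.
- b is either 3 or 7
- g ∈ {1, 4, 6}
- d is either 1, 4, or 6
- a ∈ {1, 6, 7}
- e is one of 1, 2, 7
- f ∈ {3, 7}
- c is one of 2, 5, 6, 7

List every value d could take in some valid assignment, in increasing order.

The 7 variables draw from only 7 values {1, 2, 3, 4, 5, 6, 7}, so each is used; only c can be 5, hence c = 5.
The 6 still-open variables together cover exactly {1, 2, 3, 4, 6, 7} — 6 values for 6 variables — and 2 appears only in e's list, so e = 2.
b and f between them cover only {3, 7} — a naked pair. Remove those values from a.
No further eliminations apply; d can still be any of 1, 4, 6.

1, 4, 6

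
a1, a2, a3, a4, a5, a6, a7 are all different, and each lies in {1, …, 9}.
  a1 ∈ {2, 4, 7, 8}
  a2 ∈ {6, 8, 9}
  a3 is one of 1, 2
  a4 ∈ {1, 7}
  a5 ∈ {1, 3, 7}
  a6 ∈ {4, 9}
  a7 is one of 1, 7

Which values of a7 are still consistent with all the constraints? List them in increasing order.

a4 and a7 share exactly the 2 values {1, 7}; by pigeonhole those values go to them, so strike 1, 7 from a1, a3, a5.
a3 has just one choice, so a3 = 2. So a1 can't be 2.
a5's domain is down to {3}, so a5 = 3.
No further eliminations apply; a7 can still be any of 1, 7.

1, 7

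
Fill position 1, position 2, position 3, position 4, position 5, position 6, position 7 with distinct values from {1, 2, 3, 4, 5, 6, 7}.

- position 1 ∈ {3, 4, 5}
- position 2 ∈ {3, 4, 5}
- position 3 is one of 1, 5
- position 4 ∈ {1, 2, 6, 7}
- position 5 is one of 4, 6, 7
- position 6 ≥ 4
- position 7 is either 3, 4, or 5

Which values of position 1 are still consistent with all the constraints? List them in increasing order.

The 7 variables draw from only 7 values {1, 2, 3, 4, 5, 6, 7}, so each is used; only position 4 can be 2, hence position 4 = 2.
Among the 6 still-open variables, 1 fits only position 3 (and all 6 values in {1, 3, 4, 5, 6, 7} must be used), so position 3 = 1.
position 1, position 2, position 7 between them cover only {3, 4, 5} — a naked triple. Remove those values from position 5, position 6.
No further eliminations apply; position 1 can still be any of 3, 4, 5.

3, 4, 5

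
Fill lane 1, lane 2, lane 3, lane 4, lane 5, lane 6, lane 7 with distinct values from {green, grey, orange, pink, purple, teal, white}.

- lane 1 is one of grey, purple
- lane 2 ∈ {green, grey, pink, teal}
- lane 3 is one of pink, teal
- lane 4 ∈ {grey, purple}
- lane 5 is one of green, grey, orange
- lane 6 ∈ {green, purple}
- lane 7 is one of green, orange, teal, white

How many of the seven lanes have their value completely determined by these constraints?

The 7 variables draw from only 7 values {green, grey, orange, pink, purple, teal, white}, so each is used; only lane 7 can be white, hence lane 7 = white.
Among the 6 still-open variables, orange fits only lane 5 (and all 6 values in {green, grey, orange, pink, purple, teal} must be used), so lane 5 = orange.
lane 1 and lane 4 between them cover only {grey, purple} — a naked pair. Remove those values from lane 2, lane 6.
lane 6 must be green (only option left). Strike green from lane 2.
Determined: lane 5=orange, lane 6=green, lane 7=white. The other lanes each still have more than one consistent value. That makes 3.

3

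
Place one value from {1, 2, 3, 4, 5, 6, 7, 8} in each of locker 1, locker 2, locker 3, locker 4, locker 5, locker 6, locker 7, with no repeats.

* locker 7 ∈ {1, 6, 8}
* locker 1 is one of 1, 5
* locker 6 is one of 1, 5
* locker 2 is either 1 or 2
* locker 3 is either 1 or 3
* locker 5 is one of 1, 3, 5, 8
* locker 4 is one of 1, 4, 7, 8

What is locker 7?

6

locker 1 and locker 6 share exactly the 2 values {1, 5}; by pigeonhole those values go to them, so strike 1, 5 from locker 2, locker 3, locker 4, locker 5, locker 7.
locker 2's domain is down to {2}, so locker 2 = 2.
That leaves locker 3 = 3. Eliminate 3 elsewhere: locker 5.
locker 5 must be 8 (only option left). So locker 4, locker 7 can't be 8.
So locker 7 = 6.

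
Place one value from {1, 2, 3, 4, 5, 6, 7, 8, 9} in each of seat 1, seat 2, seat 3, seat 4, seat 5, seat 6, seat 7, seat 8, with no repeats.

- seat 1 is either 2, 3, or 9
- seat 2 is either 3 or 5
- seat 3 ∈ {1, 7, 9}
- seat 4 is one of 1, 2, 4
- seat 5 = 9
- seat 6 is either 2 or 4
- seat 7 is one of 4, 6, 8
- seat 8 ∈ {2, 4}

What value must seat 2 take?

seat 5 has just one choice, so seat 5 = 9. Strike 9 from seat 1, seat 3.
seat 6 and seat 8 share exactly the 2 values {2, 4}; by pigeonhole those values go to them, so strike 2, 4 from seat 1, seat 4, seat 7.
That leaves seat 1 = 3. Eliminate 3 elsewhere: seat 2.
So seat 2 = 5.

5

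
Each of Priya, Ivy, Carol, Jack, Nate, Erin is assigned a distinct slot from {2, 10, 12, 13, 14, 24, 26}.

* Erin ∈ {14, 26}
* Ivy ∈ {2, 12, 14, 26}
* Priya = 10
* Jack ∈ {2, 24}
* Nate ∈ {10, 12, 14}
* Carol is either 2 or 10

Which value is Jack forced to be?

Priya must be 10 (only option left). Eliminate 10 elsewhere: Carol, Nate.
That leaves Carol = 2. Remove 2 from Ivy, Jack.
So Jack = 24.

24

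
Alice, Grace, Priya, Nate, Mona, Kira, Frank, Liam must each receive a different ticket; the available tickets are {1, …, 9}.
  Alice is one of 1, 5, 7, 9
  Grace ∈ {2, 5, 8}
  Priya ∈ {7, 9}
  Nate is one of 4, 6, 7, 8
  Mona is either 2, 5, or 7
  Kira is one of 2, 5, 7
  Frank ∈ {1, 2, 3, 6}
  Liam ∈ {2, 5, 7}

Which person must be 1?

Alice

Mona, Kira, Liam share exactly the 3 values {2, 5, 7}; by pigeonhole those values go to them, so strike 2, 5, 7 from Alice, Grace, Priya, Nate, Frank.
Grace has just one choice, so Grace = 8. So Nate can't be 8.
Priya has just one choice, so Priya = 9. Remove 9 from Alice.
So 1 goes to Alice.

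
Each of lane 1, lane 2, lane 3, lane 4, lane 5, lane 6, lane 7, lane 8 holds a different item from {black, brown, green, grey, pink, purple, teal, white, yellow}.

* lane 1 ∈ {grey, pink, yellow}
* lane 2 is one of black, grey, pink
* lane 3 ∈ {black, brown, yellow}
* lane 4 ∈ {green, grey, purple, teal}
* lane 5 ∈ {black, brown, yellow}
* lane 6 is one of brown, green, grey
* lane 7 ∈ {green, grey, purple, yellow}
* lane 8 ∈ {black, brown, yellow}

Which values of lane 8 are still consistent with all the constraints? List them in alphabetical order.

black, brown, yellow

The 8 variables draw from only 8 values {black, brown, green, grey, pink, purple, teal, yellow}, so each is used; only lane 4 can be teal, hence lane 4 = teal.
Among the 7 still-open variables, purple fits only lane 7 (and all 7 values in {black, brown, green, grey, pink, purple, yellow} must be used), so lane 7 = purple.
Among the 6 still-open variables, green fits only lane 6 (and all 6 values in {black, brown, green, grey, pink, yellow} must be used), so lane 6 = green.
lane 3, lane 5, lane 8 between them cover only {black, brown, yellow} — a naked triple. Remove those values from lane 1, lane 2.
No further eliminations apply; lane 8 can still be any of black, brown, yellow.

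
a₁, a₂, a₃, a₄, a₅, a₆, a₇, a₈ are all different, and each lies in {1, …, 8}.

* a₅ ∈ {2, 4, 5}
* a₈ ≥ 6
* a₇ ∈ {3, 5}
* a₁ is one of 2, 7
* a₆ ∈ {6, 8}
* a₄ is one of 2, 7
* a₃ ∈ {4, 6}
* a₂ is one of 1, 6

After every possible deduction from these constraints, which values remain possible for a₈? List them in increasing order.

6, 8

Among the 8 variables, 1 fits only a₂ (and all 8 values in {1, 2, 3, 4, 5, 6, 7, 8} must be used), so a₂ = 1.
The 7 still-open variables draw from only 7 values {2, 3, 4, 5, 6, 7, 8}, so each is used; only a₇ can be 3, hence a₇ = 3.
The 6 still-open variables draw from only 6 values {2, 4, 5, 6, 7, 8}, so each is used; only a₅ can be 5, hence a₅ = 5.
The 5 still-open variables draw from only 5 values {2, 4, 6, 7, 8}, so each is used; only a₃ can be 4, hence a₃ = 4.
The 2 variables a₁ and a₄ are confined to {2, 7}, which locks those values in; drop them from a₈.
No further eliminations apply; a₈ can still be any of 6, 8.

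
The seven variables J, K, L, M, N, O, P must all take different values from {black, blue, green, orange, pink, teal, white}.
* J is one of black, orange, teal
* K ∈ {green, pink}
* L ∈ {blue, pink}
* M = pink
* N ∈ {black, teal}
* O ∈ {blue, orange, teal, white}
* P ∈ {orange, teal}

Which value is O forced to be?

white

M has just one choice, so M = pink. Strike pink from K, L.
K has just one choice, so K = green.
That leaves L = blue. Strike blue from O.
Among the 4 still-open variables, white fits only O (and all 4 values in {black, orange, teal, white} must be used), so O = white.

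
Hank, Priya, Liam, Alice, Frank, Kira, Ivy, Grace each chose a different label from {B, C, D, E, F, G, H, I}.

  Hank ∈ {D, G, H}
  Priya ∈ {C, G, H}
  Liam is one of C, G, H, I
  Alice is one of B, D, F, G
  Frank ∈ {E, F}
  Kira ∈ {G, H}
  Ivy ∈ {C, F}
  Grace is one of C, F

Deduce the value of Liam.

Among the 8 variables, B fits only Alice (and all 8 values in {B, C, D, E, F, G, H, I} must be used), so Alice = B.
Among the 7 still-open variables, D fits only Hank (and all 7 values in {C, D, E, F, G, H, I} must be used), so Hank = D.
The 6 still-open variables together cover exactly {C, E, F, G, H, I} — 6 values for 6 variables — and E appears only in Frank's list, so Frank = E.
Among the 5 still-open variables, I fits only Liam (and all 5 values in {C, F, G, H, I} must be used), so Liam = I.

I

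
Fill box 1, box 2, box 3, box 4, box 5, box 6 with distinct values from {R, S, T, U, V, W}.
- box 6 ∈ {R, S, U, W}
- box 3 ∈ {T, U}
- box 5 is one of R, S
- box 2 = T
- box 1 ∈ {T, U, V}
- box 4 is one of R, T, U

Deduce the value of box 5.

S

box 2's domain is down to {T}, so box 2 = T. Strike T from box 1, box 3, box 4.
That leaves box 3 = U. Remove U from box 1, box 4, box 6.
That leaves box 4 = R. Eliminate R elsewhere: box 5, box 6.
So box 5 = S.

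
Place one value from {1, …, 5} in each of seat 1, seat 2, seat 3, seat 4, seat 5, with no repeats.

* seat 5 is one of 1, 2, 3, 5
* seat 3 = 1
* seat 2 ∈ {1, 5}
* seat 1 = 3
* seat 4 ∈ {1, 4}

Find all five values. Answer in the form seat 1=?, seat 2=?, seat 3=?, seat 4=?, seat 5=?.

seat 1=3, seat 2=5, seat 3=1, seat 4=4, seat 5=2

seat 1 has just one choice, so seat 1 = 3. Remove 3 from seat 5.
That leaves seat 3 = 1. Remove 1 from seat 2, seat 4, seat 5.
seat 4 has just one choice, so seat 4 = 4.
That leaves seat 2 = 5. So seat 5 can't be 5.
seat 5 has just one choice, so seat 5 = 2.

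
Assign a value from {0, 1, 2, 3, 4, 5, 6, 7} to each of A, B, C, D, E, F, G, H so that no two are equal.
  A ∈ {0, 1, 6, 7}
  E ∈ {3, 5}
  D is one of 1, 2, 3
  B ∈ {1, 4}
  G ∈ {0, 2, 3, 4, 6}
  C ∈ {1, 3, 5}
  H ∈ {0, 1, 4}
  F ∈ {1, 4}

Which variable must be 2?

The 8 variables draw from only 8 values {0, 1, 2, 3, 4, 5, 6, 7}, so each is used; only A can be 7, hence A = 7.
The 7 still-open variables together cover exactly {0, 1, 2, 3, 4, 5, 6} — 7 values for 7 variables — and 6 appears only in G's list, so G = 6.
Among the 6 still-open variables, 0 fits only H (and all 6 values in {0, 1, 2, 3, 4, 5} must be used), so H = 0.
Among the 5 still-open variables, 2 fits only D (and all 5 values in {1, 2, 3, 4, 5} must be used), so D = 2.

D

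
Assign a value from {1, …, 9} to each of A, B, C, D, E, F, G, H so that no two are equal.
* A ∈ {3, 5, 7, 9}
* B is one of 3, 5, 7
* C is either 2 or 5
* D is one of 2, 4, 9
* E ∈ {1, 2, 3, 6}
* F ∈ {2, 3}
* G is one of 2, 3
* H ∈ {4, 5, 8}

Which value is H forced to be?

8

The 2 variables F and G are confined to {2, 3}, which locks those values in; drop them from A, B, C, D, E.
C has just one choice, so C = 5. So A, B, H can't be 5.
That leaves B = 7. Remove 7 from A.
That leaves A = 9. Eliminate 9 elsewhere: D.
D must be 4 (only option left). Strike 4 from H.
So H = 8.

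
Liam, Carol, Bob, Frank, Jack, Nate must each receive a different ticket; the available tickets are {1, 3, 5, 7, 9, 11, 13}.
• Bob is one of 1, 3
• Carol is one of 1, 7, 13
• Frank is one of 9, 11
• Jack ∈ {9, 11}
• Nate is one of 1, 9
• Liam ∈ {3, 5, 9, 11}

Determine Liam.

5

Frank and Jack between them cover only {9, 11} — a naked pair. Remove those values from Liam, Nate.
That leaves Nate = 1. Eliminate 1 elsewhere: Carol, Bob.
Bob's domain is down to {3}, so Bob = 3. Eliminate 3 elsewhere: Liam.
So Liam = 5.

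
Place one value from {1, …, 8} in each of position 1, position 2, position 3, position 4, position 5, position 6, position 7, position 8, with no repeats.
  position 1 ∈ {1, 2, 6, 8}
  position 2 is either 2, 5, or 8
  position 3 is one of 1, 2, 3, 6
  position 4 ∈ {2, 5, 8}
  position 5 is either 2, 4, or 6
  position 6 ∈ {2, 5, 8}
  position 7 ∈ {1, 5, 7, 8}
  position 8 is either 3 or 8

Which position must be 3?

position 8

Among the 8 variables, 4 fits only position 5 (and all 8 values in {1, 2, 3, 4, 5, 6, 7, 8} must be used), so position 5 = 4.
The 7 still-open variables draw from only 7 values {1, 2, 3, 5, 6, 7, 8}, so each is used; only position 7 can be 7, hence position 7 = 7.
position 2, position 4, position 6 between them cover only {2, 5, 8} — a naked triple. Remove those values from position 1, position 3, position 8.
So 3 goes to position 8.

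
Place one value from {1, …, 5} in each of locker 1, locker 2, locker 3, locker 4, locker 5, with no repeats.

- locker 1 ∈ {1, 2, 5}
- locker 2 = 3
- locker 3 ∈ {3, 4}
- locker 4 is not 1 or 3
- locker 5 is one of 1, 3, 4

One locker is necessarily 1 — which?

locker 5

locker 2 must be 3 (only option left). Remove 3 from locker 3, locker 5.
That leaves locker 3 = 4. Eliminate 4 elsewhere: locker 4, locker 5.
So 1 goes to locker 5.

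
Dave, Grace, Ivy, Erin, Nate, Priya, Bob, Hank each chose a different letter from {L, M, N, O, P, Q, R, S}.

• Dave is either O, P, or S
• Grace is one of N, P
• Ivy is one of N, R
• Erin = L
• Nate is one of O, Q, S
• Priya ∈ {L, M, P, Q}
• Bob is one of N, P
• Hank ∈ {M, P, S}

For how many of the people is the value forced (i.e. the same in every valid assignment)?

2

Erin must be L (only option left). Strike L from Priya.
Among the 7 still-open variables, R fits only Ivy (and all 7 values in {M, N, O, P, Q, R, S} must be used), so Ivy = R.
Grace and Bob between them cover only {N, P} — a naked pair. Remove those values from Dave, Priya, Hank.
Determined: Ivy=R, Erin=L. The other people each still have more than one consistent value. That makes 2.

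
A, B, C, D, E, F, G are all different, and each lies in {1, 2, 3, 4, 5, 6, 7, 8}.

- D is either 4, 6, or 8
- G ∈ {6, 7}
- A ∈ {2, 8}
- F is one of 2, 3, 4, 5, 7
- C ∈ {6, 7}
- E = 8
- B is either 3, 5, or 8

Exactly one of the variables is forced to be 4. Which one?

D

E's domain is down to {8}, so E = 8. So A, B, D can't be 8.
A's domain is down to {2}, so A = 2. Strike 2 from F.
C and G share exactly the 2 values {6, 7}; by pigeonhole those values go to them, so strike 6, 7 from D, F.
So 4 goes to D.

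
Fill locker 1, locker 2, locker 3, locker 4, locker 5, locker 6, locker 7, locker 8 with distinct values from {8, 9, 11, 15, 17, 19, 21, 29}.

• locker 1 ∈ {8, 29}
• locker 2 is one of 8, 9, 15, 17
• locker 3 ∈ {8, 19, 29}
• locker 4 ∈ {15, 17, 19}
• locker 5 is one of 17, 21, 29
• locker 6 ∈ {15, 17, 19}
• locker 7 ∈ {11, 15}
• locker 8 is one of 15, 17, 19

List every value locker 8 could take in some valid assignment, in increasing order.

The 8 variables draw from only 8 values {8, 9, 11, 15, 17, 19, 21, 29}, so each is used; only locker 2 can be 9, hence locker 2 = 9.
The 7 still-open variables draw from only 7 values {8, 11, 15, 17, 19, 21, 29}, so each is used; only locker 7 can be 11, hence locker 7 = 11.
The 6 still-open variables together cover exactly {8, 15, 17, 19, 21, 29} — 6 values for 6 variables — and 21 appears only in locker 5's list, so locker 5 = 21.
The 3 variables locker 4, locker 6, locker 8 are confined to {15, 17, 19}, which locks those values in; drop them from locker 3.
No further eliminations apply; locker 8 can still be any of 15, 17, 19.

15, 17, 19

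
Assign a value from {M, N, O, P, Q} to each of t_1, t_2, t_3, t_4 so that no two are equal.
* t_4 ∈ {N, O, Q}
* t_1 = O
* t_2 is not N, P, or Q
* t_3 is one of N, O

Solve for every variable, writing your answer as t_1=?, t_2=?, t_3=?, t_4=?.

t_1=O, t_2=M, t_3=N, t_4=Q

t_1 has just one choice, so t_1 = O. Strike O from t_2, t_3, t_4.
t_2 has just one choice, so t_2 = M.
t_3 must be N (only option left). Remove N from t_4.
t_4's domain is down to {Q}, so t_4 = Q.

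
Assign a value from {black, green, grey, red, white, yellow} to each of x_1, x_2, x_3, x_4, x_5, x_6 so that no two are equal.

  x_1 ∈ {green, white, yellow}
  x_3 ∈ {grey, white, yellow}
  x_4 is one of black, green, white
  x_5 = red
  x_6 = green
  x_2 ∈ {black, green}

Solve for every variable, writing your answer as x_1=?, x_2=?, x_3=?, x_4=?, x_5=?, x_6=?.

x_1=yellow, x_2=black, x_3=grey, x_4=white, x_5=red, x_6=green

x_5 has just one choice, so x_5 = red.
That leaves x_6 = green. So x_1, x_2, x_4 can't be green.
x_2 must be black (only option left). Strike black from x_4.
That leaves x_4 = white. Strike white from x_1, x_3.
x_1 must be yellow (only option left). So x_3 can't be yellow.
That leaves x_3 = grey.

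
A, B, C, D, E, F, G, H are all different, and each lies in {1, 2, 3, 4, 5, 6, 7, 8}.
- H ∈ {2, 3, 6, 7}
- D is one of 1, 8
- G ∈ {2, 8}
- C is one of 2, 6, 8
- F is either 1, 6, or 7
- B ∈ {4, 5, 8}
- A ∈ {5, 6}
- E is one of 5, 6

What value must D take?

The 8 variables together cover exactly {1, 2, 3, 4, 5, 6, 7, 8} — 8 values for 8 variables — and 3 appears only in H's list, so H = 3.
The 7 still-open variables together cover exactly {1, 2, 4, 5, 6, 7, 8} — 7 values for 7 variables — and 4 appears only in B's list, so B = 4.
The 6 still-open variables draw from only 6 values {1, 2, 5, 6, 7, 8}, so each is used; only F can be 7, hence F = 7.
Among the 5 still-open variables, 1 fits only D (and all 5 values in {1, 2, 5, 6, 8} must be used), so D = 1.

1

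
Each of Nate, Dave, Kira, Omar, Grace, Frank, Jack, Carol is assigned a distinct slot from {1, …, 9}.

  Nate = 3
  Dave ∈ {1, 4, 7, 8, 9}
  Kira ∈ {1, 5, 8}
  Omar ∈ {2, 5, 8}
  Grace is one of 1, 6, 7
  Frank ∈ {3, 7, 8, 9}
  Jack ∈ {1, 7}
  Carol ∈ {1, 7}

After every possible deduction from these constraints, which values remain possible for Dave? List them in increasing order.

Nate has just one choice, so Nate = 3. Eliminate 3 elsewhere: Frank.
Jack and Carol between them cover only {1, 7} — a naked pair. Remove those values from Dave, Kira, Grace, Frank.
Grace's domain is down to {6}, so Grace = 6.
No further eliminations apply; Dave can still be any of 4, 8, 9.

4, 8, 9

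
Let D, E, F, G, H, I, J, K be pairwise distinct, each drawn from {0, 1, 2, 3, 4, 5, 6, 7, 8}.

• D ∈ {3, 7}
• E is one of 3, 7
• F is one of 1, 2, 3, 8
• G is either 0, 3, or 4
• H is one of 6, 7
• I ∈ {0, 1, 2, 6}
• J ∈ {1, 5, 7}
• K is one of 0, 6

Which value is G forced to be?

4

D and E between them cover only {3, 7} — a naked pair. Remove those values from F, G, H, J.
That leaves H = 6. So I, K can't be 6.
K must be 0 (only option left). Strike 0 from G, I.
So G = 4.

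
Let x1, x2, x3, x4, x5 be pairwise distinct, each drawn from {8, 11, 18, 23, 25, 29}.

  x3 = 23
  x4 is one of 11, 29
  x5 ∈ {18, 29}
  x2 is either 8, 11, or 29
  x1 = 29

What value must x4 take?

x1's domain is down to {29}, so x1 = 29. Eliminate 29 elsewhere: x2, x4, x5.
So x4 = 11.

11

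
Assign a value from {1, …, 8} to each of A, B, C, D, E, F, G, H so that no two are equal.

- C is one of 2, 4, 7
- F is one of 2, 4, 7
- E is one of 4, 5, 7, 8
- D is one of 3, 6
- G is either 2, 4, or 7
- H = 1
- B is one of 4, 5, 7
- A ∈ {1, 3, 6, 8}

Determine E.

H must be 1 (only option left). Eliminate 1 elsewhere: A.
C, F, G share exactly the 3 values {2, 4, 7}; by pigeonhole those values go to them, so strike 2, 4, 7 from B, E.
B must be 5 (only option left). Eliminate 5 elsewhere: E.
So E = 8.

8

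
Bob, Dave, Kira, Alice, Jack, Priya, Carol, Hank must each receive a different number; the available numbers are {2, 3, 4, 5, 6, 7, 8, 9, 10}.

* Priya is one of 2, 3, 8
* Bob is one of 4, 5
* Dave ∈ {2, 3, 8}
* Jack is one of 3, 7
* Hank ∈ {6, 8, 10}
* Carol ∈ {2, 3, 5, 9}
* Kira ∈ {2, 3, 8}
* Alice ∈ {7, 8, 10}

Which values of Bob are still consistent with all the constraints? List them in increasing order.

The 3 variables Dave, Kira, Priya are confined to {2, 3, 8}, which locks those values in; drop them from Alice, Jack, Carol, Hank.
That leaves Jack = 7. Remove 7 from Alice.
Alice's domain is down to {10}, so Alice = 10. Remove 10 from Hank.
Hank has just one choice, so Hank = 6.
No further eliminations apply; Bob can still be any of 4, 5.

4, 5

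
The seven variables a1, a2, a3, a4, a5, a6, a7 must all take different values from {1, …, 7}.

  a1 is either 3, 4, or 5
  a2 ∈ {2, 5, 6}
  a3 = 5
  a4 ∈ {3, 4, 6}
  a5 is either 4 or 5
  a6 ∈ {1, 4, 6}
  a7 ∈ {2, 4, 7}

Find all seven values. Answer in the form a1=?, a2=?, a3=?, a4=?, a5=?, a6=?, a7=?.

a3's domain is down to {5}, so a3 = 5. Remove 5 from a1, a2, a5.
a5 must be 4 (only option left). So a1, a4, a6, a7 can't be 4.
That leaves a1 = 3. Remove 3 from a4.
a4 has just one choice, so a4 = 6. Strike 6 from a2, a6.
a6 has just one choice, so a6 = 1.
a2 has just one choice, so a2 = 2. Strike 2 from a7.
a7 has just one choice, so a7 = 7.

a1=3, a2=2, a3=5, a4=6, a5=4, a6=1, a7=7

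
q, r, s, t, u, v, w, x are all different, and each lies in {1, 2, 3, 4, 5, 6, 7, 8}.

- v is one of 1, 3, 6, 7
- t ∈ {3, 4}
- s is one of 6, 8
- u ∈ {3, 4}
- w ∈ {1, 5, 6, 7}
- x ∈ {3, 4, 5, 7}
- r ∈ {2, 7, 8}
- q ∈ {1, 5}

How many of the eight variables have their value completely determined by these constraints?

2

Among the 8 variables, 2 fits only r (and all 8 values in {1, 2, 3, 4, 5, 6, 7, 8} must be used), so r = 2.
The 7 still-open variables together cover exactly {1, 3, 4, 5, 6, 7, 8} — 7 values for 7 variables — and 8 appears only in s's list, so s = 8.
t and u share exactly the 2 values {3, 4}; by pigeonhole those values go to them, so strike 3, 4 from v, x.
Determined: r=2, s=8. The other variables each still have more than one consistent value. That makes 2.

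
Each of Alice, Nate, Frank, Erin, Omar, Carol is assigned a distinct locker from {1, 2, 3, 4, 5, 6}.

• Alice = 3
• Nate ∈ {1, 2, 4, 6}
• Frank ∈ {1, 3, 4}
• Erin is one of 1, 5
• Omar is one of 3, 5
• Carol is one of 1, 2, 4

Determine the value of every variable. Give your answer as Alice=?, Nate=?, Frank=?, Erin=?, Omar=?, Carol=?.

Alice's domain is down to {3}, so Alice = 3. Strike 3 from Frank, Omar.
Omar's domain is down to {5}, so Omar = 5. So Erin can't be 5.
Erin's domain is down to {1}, so Erin = 1. So Nate, Frank, Carol can't be 1.
That leaves Frank = 4. Eliminate 4 elsewhere: Nate, Carol.
That leaves Carol = 2. Remove 2 from Nate.
That leaves Nate = 6.

Alice=3, Nate=6, Frank=4, Erin=1, Omar=5, Carol=2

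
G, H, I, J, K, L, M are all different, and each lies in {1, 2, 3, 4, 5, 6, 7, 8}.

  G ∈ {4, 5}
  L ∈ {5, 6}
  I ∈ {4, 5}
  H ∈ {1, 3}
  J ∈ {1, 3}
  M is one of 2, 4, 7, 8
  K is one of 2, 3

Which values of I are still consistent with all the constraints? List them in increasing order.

G and I between them cover only {4, 5} — a naked pair. Remove those values from L, M.
L has just one choice, so L = 6.
H and J between them cover only {1, 3} — a naked pair. Remove those values from K.
K has just one choice, so K = 2. Eliminate 2 elsewhere: M.
No further eliminations apply; I can still be any of 4, 5.

4, 5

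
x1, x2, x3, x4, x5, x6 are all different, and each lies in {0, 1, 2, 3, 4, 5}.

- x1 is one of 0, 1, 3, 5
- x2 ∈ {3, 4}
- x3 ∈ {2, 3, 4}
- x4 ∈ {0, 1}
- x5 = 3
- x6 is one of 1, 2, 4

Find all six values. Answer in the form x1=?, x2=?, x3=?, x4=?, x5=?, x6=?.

x5's domain is down to {3}, so x5 = 3. Remove 3 from x1, x2, x3.
That leaves x2 = 4. So x3, x6 can't be 4.
That leaves x3 = 2. Eliminate 2 elsewhere: x6.
x6's domain is down to {1}, so x6 = 1. Remove 1 from x1, x4.
That leaves x4 = 0. So x1 can't be 0.
x1 must be 5 (only option left).

x1=5, x2=4, x3=2, x4=0, x5=3, x6=1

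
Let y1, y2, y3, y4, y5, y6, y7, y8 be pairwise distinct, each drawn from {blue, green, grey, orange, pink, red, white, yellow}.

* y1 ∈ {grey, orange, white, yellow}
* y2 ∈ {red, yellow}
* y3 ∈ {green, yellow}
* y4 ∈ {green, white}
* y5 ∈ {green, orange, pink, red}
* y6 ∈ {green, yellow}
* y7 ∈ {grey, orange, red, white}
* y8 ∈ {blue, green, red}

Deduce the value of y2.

Among the 8 variables, blue fits only y8 (and all 8 values in {blue, green, grey, orange, pink, red, white, yellow} must be used), so y8 = blue.
Among the 7 still-open variables, pink fits only y5 (and all 7 values in {green, grey, orange, pink, red, white, yellow} must be used), so y5 = pink.
The 2 variables y3 and y6 are confined to {green, yellow}, which locks those values in; drop them from y1, y2, y4.
So y2 = red.

red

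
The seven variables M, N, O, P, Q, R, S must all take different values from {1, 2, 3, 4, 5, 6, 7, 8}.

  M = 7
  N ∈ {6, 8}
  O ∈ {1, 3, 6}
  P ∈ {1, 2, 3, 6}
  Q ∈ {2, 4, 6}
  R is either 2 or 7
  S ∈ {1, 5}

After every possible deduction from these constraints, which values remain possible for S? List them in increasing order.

1, 5

M has just one choice, so M = 7. Remove 7 from R.
R must be 2 (only option left). So P, Q can't be 2.
No further eliminations apply; S can still be any of 1, 5.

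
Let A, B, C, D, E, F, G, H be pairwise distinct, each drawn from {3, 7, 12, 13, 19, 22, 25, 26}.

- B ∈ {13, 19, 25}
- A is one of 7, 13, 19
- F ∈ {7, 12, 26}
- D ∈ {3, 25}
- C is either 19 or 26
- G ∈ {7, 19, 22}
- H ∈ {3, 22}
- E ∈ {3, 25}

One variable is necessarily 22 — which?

Among the 8 variables, 12 fits only F (and all 8 values in {3, 7, 12, 13, 19, 22, 25, 26} must be used), so F = 12.
The 7 still-open variables draw from only 7 values {3, 7, 13, 19, 22, 25, 26}, so each is used; only C can be 26, hence C = 26.
D and E between them cover only {3, 25} — a naked pair. Remove those values from B, H.
So 22 goes to H.

H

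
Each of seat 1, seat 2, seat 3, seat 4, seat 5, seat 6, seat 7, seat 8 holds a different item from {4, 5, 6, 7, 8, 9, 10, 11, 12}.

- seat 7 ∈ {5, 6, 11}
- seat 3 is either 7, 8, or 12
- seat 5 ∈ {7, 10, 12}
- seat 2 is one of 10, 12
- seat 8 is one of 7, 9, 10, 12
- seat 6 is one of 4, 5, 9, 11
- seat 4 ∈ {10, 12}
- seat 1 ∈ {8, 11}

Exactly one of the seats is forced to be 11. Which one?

seat 1

seat 2 and seat 4 share exactly the 2 values {10, 12}; by pigeonhole those values go to them, so strike 10, 12 from seat 3, seat 5, seat 8.
seat 5's domain is down to {7}, so seat 5 = 7. Strike 7 from seat 3, seat 8.
That leaves seat 8 = 9. Eliminate 9 elsewhere: seat 6.
seat 3 must be 8 (only option left). Eliminate 8 elsewhere: seat 1.
So 11 goes to seat 1.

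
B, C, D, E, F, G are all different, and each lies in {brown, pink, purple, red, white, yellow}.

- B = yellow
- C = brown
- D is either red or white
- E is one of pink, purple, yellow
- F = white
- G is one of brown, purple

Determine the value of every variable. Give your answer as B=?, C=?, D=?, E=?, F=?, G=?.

B=yellow, C=brown, D=red, E=pink, F=white, G=purple

B has just one choice, so B = yellow. Eliminate yellow elsewhere: E.
That leaves C = brown. Strike brown from G.
That leaves F = white. Eliminate white elsewhere: D.
That leaves G = purple. Eliminate purple elsewhere: E.
D must be red (only option left).
E must be pink (only option left).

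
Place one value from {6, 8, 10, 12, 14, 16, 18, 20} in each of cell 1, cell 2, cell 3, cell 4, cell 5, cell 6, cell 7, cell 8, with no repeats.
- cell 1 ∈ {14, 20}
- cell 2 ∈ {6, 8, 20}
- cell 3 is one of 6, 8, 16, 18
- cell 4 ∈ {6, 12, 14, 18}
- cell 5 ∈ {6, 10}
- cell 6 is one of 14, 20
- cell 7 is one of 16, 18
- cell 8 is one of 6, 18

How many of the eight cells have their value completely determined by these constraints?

2

The 8 variables together cover exactly {6, 8, 10, 12, 14, 16, 18, 20} — 8 values for 8 variables — and 10 appears only in cell 5's list, so cell 5 = 10.
Among the 7 still-open variables, 12 fits only cell 4 (and all 7 values in {6, 8, 12, 14, 16, 18, 20} must be used), so cell 4 = 12.
cell 1 and cell 6 share exactly the 2 values {14, 20}; by pigeonhole those values go to them, so strike 14, 20 from cell 2.
Determined: cell 4=12, cell 5=10. The other cells each still have more than one consistent value. That makes 2.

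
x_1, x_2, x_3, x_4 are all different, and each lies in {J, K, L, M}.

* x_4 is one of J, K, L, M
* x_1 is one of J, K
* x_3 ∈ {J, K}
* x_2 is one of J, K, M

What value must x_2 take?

The 4 variables draw from only 4 values {J, K, L, M}, so each is used; only x_4 can be L, hence x_4 = L.
The 3 still-open variables draw from only 3 values {J, K, M}, so each is used; only x_2 can be M, hence x_2 = M.

M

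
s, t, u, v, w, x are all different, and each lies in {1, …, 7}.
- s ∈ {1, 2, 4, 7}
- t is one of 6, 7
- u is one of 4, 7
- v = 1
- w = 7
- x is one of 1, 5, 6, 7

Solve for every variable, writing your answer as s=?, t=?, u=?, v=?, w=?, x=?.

v must be 1 (only option left). Eliminate 1 elsewhere: s, x.
w must be 7 (only option left). Strike 7 from s, t, u, x.
t must be 6 (only option left). So x can't be 6.
That leaves u = 4. Eliminate 4 elsewhere: s.
x has just one choice, so x = 5.
s must be 2 (only option left).

s=2, t=6, u=4, v=1, w=7, x=5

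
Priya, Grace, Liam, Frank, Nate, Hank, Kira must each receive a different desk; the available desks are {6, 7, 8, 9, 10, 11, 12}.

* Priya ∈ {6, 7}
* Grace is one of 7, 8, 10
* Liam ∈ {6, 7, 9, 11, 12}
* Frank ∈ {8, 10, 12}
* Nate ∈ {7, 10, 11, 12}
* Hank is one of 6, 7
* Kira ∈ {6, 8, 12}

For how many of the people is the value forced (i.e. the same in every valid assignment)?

Among the 7 variables, 9 fits only Liam (and all 7 values in {6, 7, 8, 9, 10, 11, 12} must be used), so Liam = 9.
Among the 6 still-open variables, 11 fits only Nate (and all 6 values in {6, 7, 8, 10, 11, 12} must be used), so Nate = 11.
Priya and Hank between them cover only {6, 7} — a naked pair. Remove those values from Grace, Kira.
Determined: Liam=9, Nate=11. The other people each still have more than one consistent value. That makes 2.

2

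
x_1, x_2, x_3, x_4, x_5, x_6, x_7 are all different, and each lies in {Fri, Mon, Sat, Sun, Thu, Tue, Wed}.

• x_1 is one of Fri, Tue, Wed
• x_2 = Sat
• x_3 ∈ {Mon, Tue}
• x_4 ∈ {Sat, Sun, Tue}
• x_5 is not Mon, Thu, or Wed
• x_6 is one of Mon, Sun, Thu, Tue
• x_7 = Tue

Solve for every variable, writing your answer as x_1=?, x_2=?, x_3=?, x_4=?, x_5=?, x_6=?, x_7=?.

x_1=Wed, x_2=Sat, x_3=Mon, x_4=Sun, x_5=Fri, x_6=Thu, x_7=Tue

x_2 must be Sat (only option left). Remove Sat from x_4, x_5.
x_7's domain is down to {Tue}, so x_7 = Tue. Strike Tue from x_1, x_3, x_4, x_5, x_6.
x_3's domain is down to {Mon}, so x_3 = Mon. Remove Mon from x_6.
x_4's domain is down to {Sun}, so x_4 = Sun. So x_5, x_6 can't be Sun.
x_5 must be Fri (only option left). Remove Fri from x_1.
x_6 must be Thu (only option left).
That leaves x_1 = Wed.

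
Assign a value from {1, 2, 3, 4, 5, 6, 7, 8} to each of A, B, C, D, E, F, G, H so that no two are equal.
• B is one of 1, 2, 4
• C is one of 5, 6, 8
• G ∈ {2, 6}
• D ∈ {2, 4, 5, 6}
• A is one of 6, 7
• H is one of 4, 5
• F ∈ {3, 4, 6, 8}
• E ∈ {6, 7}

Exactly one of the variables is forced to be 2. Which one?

The 8 variables draw from only 8 values {1, 2, 3, 4, 5, 6, 7, 8}, so each is used; only B can be 1, hence B = 1.
Among the 7 still-open variables, 3 fits only F (and all 7 values in {2, 3, 4, 5, 6, 7, 8} must be used), so F = 3.
Among the 6 still-open variables, 8 fits only C (and all 6 values in {2, 4, 5, 6, 7, 8} must be used), so C = 8.
The 2 variables A and E are confined to {6, 7}, which locks those values in; drop them from D, G.
So 2 goes to G.

G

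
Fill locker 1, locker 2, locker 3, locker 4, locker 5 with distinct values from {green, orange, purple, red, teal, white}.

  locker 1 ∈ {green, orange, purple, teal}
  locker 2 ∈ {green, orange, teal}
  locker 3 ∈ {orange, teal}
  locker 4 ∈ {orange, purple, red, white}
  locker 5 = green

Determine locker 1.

purple

locker 5's domain is down to {green}, so locker 5 = green. So locker 1, locker 2 can't be green.
The 2 variables locker 2 and locker 3 are confined to {orange, teal}, which locks those values in; drop them from locker 1, locker 4.
So locker 1 = purple.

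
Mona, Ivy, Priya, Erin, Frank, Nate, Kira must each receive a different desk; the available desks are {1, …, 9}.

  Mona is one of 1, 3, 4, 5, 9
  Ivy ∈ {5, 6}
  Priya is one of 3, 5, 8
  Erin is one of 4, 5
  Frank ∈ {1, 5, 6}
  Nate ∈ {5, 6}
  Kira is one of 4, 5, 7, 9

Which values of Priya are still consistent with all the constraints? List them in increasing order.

Ivy and Nate between them cover only {5, 6} — a naked pair. Remove those values from Mona, Priya, Erin, Frank, Kira.
Erin must be 4 (only option left). Remove 4 from Mona, Kira.
That leaves Frank = 1. Strike 1 from Mona.
No further eliminations apply; Priya can still be any of 3, 8.

3, 8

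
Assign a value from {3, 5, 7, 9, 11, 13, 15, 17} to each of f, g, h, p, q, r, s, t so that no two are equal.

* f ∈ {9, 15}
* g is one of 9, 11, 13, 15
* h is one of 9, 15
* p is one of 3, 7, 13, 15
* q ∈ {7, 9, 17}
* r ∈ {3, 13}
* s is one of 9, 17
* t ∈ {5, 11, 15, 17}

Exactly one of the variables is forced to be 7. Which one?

The 8 variables together cover exactly {3, 5, 7, 9, 11, 13, 15, 17} — 8 values for 8 variables — and 5 appears only in t's list, so t = 5.
Among the 7 still-open variables, 11 fits only g (and all 7 values in {3, 7, 9, 11, 13, 15, 17} must be used), so g = 11.
f and h share exactly the 2 values {9, 15}; by pigeonhole those values go to them, so strike 9, 15 from p, q, s.
s must be 17 (only option left). So q can't be 17.

q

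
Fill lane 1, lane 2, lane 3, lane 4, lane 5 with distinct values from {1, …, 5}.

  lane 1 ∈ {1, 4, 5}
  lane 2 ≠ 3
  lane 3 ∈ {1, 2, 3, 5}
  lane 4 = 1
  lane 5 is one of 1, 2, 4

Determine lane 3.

lane 4 has just one choice, so lane 4 = 1. Strike 1 from lane 1, lane 2, lane 3, lane 5.
The 4 still-open variables together cover exactly {2, 3, 4, 5} — 4 values for 4 variables — and 3 appears only in lane 3's list, so lane 3 = 3.

3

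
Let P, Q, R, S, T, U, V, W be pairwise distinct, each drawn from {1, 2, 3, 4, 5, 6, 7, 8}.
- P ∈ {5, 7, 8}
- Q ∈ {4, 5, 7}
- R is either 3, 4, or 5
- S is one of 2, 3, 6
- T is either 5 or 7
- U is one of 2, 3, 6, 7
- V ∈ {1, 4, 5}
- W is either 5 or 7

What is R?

3

The 8 variables draw from only 8 values {1, 2, 3, 4, 5, 6, 7, 8}, so each is used; only V can be 1, hence V = 1.
The 7 still-open variables together cover exactly {2, 3, 4, 5, 6, 7, 8} — 7 values for 7 variables — and 8 appears only in P's list, so P = 8.
The 2 variables T and W are confined to {5, 7}, which locks those values in; drop them from Q, R, U.
Q has just one choice, so Q = 4. Remove 4 from R.
So R = 3.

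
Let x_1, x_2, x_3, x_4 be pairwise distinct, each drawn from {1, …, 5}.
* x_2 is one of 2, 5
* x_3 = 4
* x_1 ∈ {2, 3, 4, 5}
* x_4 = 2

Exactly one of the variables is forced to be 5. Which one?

x_3 must be 4 (only option left). Remove 4 from x_1.
x_4 has just one choice, so x_4 = 2. Eliminate 2 elsewhere: x_1, x_2.
So 5 goes to x_2.

x_2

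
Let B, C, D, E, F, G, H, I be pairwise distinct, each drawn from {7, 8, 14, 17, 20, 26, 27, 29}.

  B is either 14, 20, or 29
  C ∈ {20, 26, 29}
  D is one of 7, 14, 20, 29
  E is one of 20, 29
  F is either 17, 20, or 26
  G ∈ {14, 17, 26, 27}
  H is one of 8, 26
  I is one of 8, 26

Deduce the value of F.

The 8 variables together cover exactly {7, 8, 14, 17, 20, 26, 27, 29} — 8 values for 8 variables — and 7 appears only in D's list, so D = 7.
The 7 still-open variables together cover exactly {8, 14, 17, 20, 26, 27, 29} — 7 values for 7 variables — and 27 appears only in G's list, so G = 27.
The 6 still-open variables draw from only 6 values {8, 14, 17, 20, 26, 29}, so each is used; only B can be 14, hence B = 14.
The 5 still-open variables together cover exactly {8, 17, 20, 26, 29} — 5 values for 5 variables — and 17 appears only in F's list, so F = 17.

17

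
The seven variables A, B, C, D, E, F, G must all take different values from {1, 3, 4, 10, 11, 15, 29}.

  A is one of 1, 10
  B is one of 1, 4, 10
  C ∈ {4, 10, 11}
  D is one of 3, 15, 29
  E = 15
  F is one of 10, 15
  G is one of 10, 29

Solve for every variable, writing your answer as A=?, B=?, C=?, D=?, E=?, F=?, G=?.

E's domain is down to {15}, so E = 15. Eliminate 15 elsewhere: D, F.
F must be 10 (only option left). Strike 10 from A, B, C, G.
G must be 29 (only option left). Eliminate 29 elsewhere: D.
A's domain is down to {1}, so A = 1. So B can't be 1.
That leaves B = 4. So C can't be 4.
C has just one choice, so C = 11.
D must be 3 (only option left).

A=1, B=4, C=11, D=3, E=15, F=10, G=29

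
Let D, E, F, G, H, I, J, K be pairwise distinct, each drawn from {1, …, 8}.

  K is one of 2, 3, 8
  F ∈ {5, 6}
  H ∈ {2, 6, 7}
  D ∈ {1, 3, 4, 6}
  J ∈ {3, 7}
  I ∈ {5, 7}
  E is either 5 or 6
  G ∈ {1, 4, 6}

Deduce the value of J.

Among the 8 variables, 8 fits only K (and all 8 values in {1, 2, 3, 4, 5, 6, 7, 8} must be used), so K = 8.
Among the 7 still-open variables, 2 fits only H (and all 7 values in {1, 2, 3, 4, 5, 6, 7} must be used), so H = 2.
E and F share exactly the 2 values {5, 6}; by pigeonhole those values go to them, so strike 5, 6 from D, G, I.
I must be 7 (only option left). So J can't be 7.
So J = 3.

3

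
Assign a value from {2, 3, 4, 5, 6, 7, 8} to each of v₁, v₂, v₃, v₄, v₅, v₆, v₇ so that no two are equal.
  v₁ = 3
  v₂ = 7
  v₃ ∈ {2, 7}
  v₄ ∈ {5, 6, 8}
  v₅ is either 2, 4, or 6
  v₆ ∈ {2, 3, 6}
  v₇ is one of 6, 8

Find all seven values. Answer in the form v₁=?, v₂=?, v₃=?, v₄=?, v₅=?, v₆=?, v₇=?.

v₁ must be 3 (only option left). Strike 3 from v₆.
v₂ has just one choice, so v₂ = 7. Remove 7 from v₃.
v₃'s domain is down to {2}, so v₃ = 2. Eliminate 2 elsewhere: v₅, v₆.
That leaves v₆ = 6. So v₄, v₅, v₇ can't be 6.
v₇ has just one choice, so v₇ = 8. Strike 8 from v₄.
That leaves v₄ = 5.
v₅ has just one choice, so v₅ = 4.

v₁=3, v₂=7, v₃=2, v₄=5, v₅=4, v₆=6, v₇=8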